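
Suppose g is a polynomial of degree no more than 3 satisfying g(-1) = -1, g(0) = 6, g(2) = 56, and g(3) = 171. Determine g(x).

Write g(x) = ax^3 + bx^2 + cx + d. Substituting each data point gives a linear system:
  -a + b - c + d = -1
  d = 6
  8a + 4b + 2c + d = 56
  27a + 9b + 3c + d = 171
Solving the system yields a = 6, b = 0, c = 1, d = 6.
So g(x) = 6x^3 + x + 6.
Check: g(-1) = -1. ✓

g(x) = 6x^3 + x + 6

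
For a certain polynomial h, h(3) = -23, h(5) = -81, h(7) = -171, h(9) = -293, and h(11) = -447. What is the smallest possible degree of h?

2

Forward differences of the values at n = 3, 5, 7, 9, 11:
  h  : -23  -81  -171  -293  -447
  Δ  : -58  -90  -122  -154
  Δ^2: -32  -32  -32
  Δ^3: 0  0
  Δ^4: 0
The second differences are constant (-32) and nonzero, while all higher differences vanish, so the minimal degree is 2.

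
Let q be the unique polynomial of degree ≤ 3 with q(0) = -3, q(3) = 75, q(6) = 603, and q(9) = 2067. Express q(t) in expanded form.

Using the Lagrange interpolation formula with nodes 0, 3, 6, 9:
  L_0(t) = (t - 3)(t - 6)(t - 9) / -162
  L_1(t) = t(t - 6)(t - 9) / 54
  L_2(t) = t(t - 3)(t - 9) / -54
  L_3(t) = t(t - 3)(t - 6) / 162
Then q(t) = -3·L_0(t) + 75·L_1(t) + 603·L_2(t) + 2067·L_3(t).
Expanding and collecting terms gives q(t) = 3t³ - 2t² + 5t - 3.
Check: q(3) = 75. ✓

q(t) = 3t^3 - 2t^2 + 5t - 3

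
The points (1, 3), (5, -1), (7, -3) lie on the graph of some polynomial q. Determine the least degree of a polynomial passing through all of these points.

Divided differences on the nodes 1, 5, 7:
  order 0: 3  -1  -3
  order 1: -1  -1
  order 2: 0
The order-1 divided differences are all -1 (nonzero) and every higher order vanishes, so the data lies on a polynomial of degree exactly 1.

1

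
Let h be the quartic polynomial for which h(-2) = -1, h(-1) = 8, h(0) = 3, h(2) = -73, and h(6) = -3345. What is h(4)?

-757

Write h(n) = an^4 + bn^3 + cn^2 + dn + e. Substituting each data point gives a linear system:
  16a - 8b + 4c - 2d + e = -1
  a - b + c - d + e = 8
  e = 3
  16a + 8b + 4c + 2d + e = -73
  1296a + 216b + 36c + 6d + e = -3345
Solving the system yields a = -2, b = -3, c = -2, d = -6, e = 3.
So h(n) = -2n^4 - 3n^3 - 2n^2 - 6n + 3.
Then h(4) = -757.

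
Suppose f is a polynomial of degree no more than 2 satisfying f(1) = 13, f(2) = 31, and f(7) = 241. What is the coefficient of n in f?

Write f(n) = an^2 + bn + c. Substituting each data point gives a linear system:
  a + b + c = 13
  4a + 2b + c = 31
  49a + 7b + c = 241
Solving the system yields a = 4, b = 6, c = 3.
So f(n) = 4n^2 + 6n + 3.
The coefficient of n is 6.

6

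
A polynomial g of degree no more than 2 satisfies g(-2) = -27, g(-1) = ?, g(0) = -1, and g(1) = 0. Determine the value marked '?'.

On equispaced nodes a degree-2 polynomial has vanishing third forward difference, so
  - g(-2) + 3·g(-1) - 3·g(0) + g(1) = 0.
Substituting the known values and solving for g(-1):
  3·g(-1) = -30
  g(-1) = -10.

-10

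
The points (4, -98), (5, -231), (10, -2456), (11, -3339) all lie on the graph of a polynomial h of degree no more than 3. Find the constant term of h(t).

Write h(t) = at^3 + bt^2 + ct + d. Substituting each data point gives a linear system:
  64a + 16b + 4c + d = -98
  125a + 25b + 5c + d = -231
  1000a + 100b + 10c + d = -2456
  1331a + 121b + 11c + d = -3339
Solving the system yields a = -3, b = 5, c = 5, d = -6.
So h(t) = -3t^3 + 5t^2 + 5t - 6.
The constant term is -6.

-6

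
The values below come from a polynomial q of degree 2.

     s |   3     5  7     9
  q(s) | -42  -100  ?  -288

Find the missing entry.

-182

The 3 known points determine the degree-2 polynomial uniquely.
Write q(s) = as^2 + bs + c. Substituting each data point gives a linear system:
  9a + 3b + c = -42
  25a + 5b + c = -100
  81a + 9b + c = -288
Solving the system yields a = -3, b = -5, c = 0.
So q(s) = -3s^2 - 5s.
Then q(7) = -182.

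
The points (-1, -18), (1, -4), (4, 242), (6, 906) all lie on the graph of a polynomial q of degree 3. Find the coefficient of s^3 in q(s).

5

Write q(s) = as^3 + bs^2 + cs + d. Substituting each data point gives a linear system:
  -a + b - c + d = -18
  a + b + c + d = -4
  64a + 16b + 4c + d = 242
  216a + 36b + 6c + d = 906
Solving the system yields a = 5, b = -5, c = 2, d = -6.
So q(s) = 5s^3 - 5s^2 + 2s - 6.
The leading coefficient is 5.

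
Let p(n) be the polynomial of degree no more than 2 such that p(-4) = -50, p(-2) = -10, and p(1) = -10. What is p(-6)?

Using the Lagrange interpolation formula with nodes -4, -2, 1:
  L_0(n) = (n + 2)(n - 1) / 10
  L_1(n) = (n + 4)(n - 1) / -6
  L_2(n) = (n + 4)(n + 2) / 15
Then p(n) = -50·L_0(n) - 10·L_1(n) - 10·L_2(n).
Expanding and collecting terms gives p(n) = -4n^2 - 4n - 2.
Evaluating at n = -6: p(-6) = -122.

-122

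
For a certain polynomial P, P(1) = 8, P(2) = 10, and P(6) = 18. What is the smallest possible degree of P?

Divided differences on the nodes 1, 2, 6:
  order 0: 8  10  18
  order 1: 2  2
  order 2: 0
The order-1 divided differences are all 2 (nonzero) and every higher order vanishes, so the data lies on a polynomial of degree exactly 1.

1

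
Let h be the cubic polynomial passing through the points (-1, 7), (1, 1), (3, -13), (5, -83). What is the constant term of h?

Write h(n) = an^3 + bn^2 + cn + d. Substituting each data point gives a linear system:
  -a + b - c + d = 7
  a + b + c + d = 1
  27a + 9b + 3c + d = -13
  125a + 25b + 5c + d = -83
Solving the system yields a = -1, b = 2, c = -2, d = 2.
So h(n) = -n^3 + 2n^2 - 2n + 2.
The constant term is 2.

2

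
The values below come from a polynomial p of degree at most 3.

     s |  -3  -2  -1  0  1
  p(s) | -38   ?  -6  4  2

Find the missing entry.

-22

On equispaced nodes a degree-3 polynomial has vanishing fourth forward difference, so
  p(-3) - 4·p(-2) + 6·p(-1) - 4·p(0) + p(1) = 0.
Substituting the known values and solving for p(-2):
  -4·p(-2) = 88
  p(-2) = -22.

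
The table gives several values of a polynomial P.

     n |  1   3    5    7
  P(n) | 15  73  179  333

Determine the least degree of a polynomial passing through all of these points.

2

Forward differences of the values at n = 1, 3, 5, 7:
  P  : 15  73  179  333
  Δ  : 58  106  154
  Δ^2: 48  48
  Δ^3: 0
The second differences are constant (48) and nonzero, while all higher differences vanish, so the minimal degree is 2.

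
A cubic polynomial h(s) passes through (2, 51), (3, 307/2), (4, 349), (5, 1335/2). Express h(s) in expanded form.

Write h(s) = as^3 + bs^2 + cs + d. Substituting each data point gives a linear system:
  8a + 4b + 2c + d = 51
  27a + 9b + 3c + d = 307/2
  64a + 16b + 4c + d = 349
  125a + 25b + 5c + d = 1335/2
Solving the system yields a = 5, b = 3/2, c = 0, d = 5.
So h(s) = 5s^3 + (3/2)s^2 + 5.
Check: h(3) = 307/2. ✓

h(s) = 5s^3 + (3/2)s^2 + 5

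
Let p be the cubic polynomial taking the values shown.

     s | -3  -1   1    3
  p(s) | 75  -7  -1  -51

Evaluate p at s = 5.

-301

Forward differences of the values at s = -3, -1, 1, 3:
  p  : 75  -7  -1  -51
  Δ  : -82  6  -50
  Δ^2: 88  -56
  Δ^3: -144
The third differences are constant, confirming degree 3.
Interpolating (Newton forward form) and evaluating at s = 5 gives p(5) = -301.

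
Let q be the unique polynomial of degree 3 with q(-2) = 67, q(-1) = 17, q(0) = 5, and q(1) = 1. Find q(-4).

Using the Lagrange interpolation formula with nodes -2, -1, 0, 1:
  L_0(t) = (t + 1)t(t - 1) / -6
  L_1(t) = (t + 2)t(t - 1) / 2
  L_2(t) = (t + 2)(t + 1)(t - 1) / -2
  L_3(t) = (t + 2)(t + 1)t / 6
Then q(t) = 67·L_0(t) + 17·L_1(t) + 5·L_2(t) + 1·L_3(t).
Expanding and collecting terms gives q(t) = -5t³ + 4t² - 3t + 5.
Evaluating at t = -4: q(-4) = 401.

401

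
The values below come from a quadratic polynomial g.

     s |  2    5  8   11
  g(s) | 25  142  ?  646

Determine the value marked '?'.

349

The 3 known points determine the degree-2 polynomial uniquely.
Write g(s) = as^2 + bs + c. Substituting each data point gives a linear system:
  4a + 2b + c = 25
  25a + 5b + c = 142
  121a + 11b + c = 646
Solving the system yields a = 5, b = 4, c = -3.
So g(s) = 5s^2 + 4s - 3.
Then g(8) = 349.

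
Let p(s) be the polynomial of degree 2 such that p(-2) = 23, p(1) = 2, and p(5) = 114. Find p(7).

Using the Lagrange interpolation formula with nodes -2, 1, 5:
  L_0(s) = (s - 1)(s - 5) / 21
  L_1(s) = (s + 2)(s - 5) / -12
  L_2(s) = (s + 2)(s - 1) / 28
Then p(s) = 23·L_0(s) + 2·L_1(s) + 114·L_2(s).
Expanding and collecting terms gives p(s) = 5s^2 - 2s - 1.
Evaluating at s = 7: p(7) = 230.

230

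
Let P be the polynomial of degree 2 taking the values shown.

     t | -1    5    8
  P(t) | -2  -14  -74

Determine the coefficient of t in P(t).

Write P(t) = at^2 + bt + c. Substituting each data point gives a linear system:
  a - b + c = -2
  25a + 5b + c = -14
  64a + 8b + c = -74
Solving the system yields a = -2, b = 6, c = 6.
So P(t) = -2t² + 6t + 6.
The coefficient of t is 6.

6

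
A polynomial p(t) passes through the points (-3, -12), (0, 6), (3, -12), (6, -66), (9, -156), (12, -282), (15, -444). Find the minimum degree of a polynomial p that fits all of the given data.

2

Forward differences of the values at t = -3, 0, 3, 6, 9, 12, 15:
  p  : -12  6  -12  -66  -156  -282  -444
  Δ  : 18  -18  -54  -90  -126  -162
  Δ^2: -36  -36  -36  -36  -36
  Δ^3: 0  0  0  0
  Δ^4: 0  0  0
  Δ^5: 0  0
  Δ^6: 0
The second differences are constant (-36) and nonzero, while all higher differences vanish, so the minimal degree is 2.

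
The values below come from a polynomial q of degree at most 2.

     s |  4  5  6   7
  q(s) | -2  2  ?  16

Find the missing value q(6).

On equispaced nodes a degree-2 polynomial has vanishing third forward difference, so
  - q(4) + 3·q(5) - 3·q(6) + q(7) = 0.
Substituting the known values and solving for q(6):
  -3·q(6) = -24
  q(6) = 8.

8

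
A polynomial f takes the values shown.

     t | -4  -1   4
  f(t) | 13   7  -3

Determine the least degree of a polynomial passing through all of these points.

1

Divided differences on the nodes -4, -1, 4:
  order 0: 13  7  -3
  order 1: -2  -2
  order 2: 0
The order-1 divided differences are all -2 (nonzero) and every higher order vanishes, so the data lies on a polynomial of degree exactly 1.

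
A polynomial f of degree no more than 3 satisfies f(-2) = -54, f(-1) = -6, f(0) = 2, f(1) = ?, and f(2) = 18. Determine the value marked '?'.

On equispaced nodes a degree-3 polynomial has vanishing fourth forward difference, so
  f(-2) - 4·f(-1) + 6·f(0) - 4·f(1) + f(2) = 0.
Substituting the known values and solving for f(1):
  -4·f(1) = 0
  f(1) = 0.

0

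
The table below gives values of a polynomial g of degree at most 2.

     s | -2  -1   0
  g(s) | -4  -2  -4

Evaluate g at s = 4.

Forward differences of the values at s = -2, -1, 0:
  g  : -4  -2  -4
  Δ  : 2  -2
  Δ^2: -4
The second differences are constant, confirming degree 2.
Interpolating (Newton forward form) and evaluating at s = 4 gives g(4) = -52.

-52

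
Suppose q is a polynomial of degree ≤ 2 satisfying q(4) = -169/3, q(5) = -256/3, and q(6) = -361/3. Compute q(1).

-16/3

Write q(x) = ax^2 + bx + c. Substituting each data point gives a linear system:
  16a + 4b + c = -169/3
  25a + 5b + c = -256/3
  36a + 6b + c = -361/3
Solving the system yields a = -3, b = -2, c = -1/3.
So q(x) = -3x^2 - 2x - 1/3.
Then q(1) = -16/3.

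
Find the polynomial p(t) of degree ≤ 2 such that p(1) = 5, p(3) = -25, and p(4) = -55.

Write p(t) = at^2 + bt + c. Substituting each data point gives a linear system:
  a + b + c = 5
  9a + 3b + c = -25
  16a + 4b + c = -55
Solving the system yields a = -5, b = 5, c = 5.
So p(t) = -5t² + 5t + 5.
Check: p(4) = -55. ✓

p(t) = -5t^2 + 5t + 5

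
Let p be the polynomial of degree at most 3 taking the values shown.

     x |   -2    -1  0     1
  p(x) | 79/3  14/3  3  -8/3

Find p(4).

Write p(x) = ax^3 + bx^2 + cx + d. Substituting each data point gives a linear system:
  -8a + 4b - 2c + d = 79/3
  -a + b - c + d = 14/3
  d = 3
  a + b + c + d = -8/3
Solving the system yields a = -4, b = -2, c = 1/3, d = 3.
So p(x) = -4x^3 - 2x^2 + (1/3)x + 3.
Then p(4) = -851/3.

-851/3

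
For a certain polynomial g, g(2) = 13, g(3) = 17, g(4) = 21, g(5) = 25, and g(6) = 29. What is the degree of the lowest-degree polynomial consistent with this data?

1

Forward differences of the values at s = 2, 3, 4, 5, 6:
  g  : 13  17  21  25  29
  Δ  : 4  4  4  4
  Δ^2: 0  0  0
  Δ^3: 0  0
  Δ^4: 0
The first differences are constant (4) and nonzero, while all higher differences vanish, so the minimal degree is 1.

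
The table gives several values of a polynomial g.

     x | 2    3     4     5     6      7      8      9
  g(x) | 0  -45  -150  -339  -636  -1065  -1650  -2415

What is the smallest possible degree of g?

3

Forward differences of the values at x = 2, 3, 4, 5, 6, 7, 8, 9:
  g  : 0  -45  -150  -339  -636  -1065  -1650  -2415
  Δ  : -45  -105  -189  -297  -429  -585  -765
  Δ^2: -60  -84  -108  -132  -156  -180
  Δ^3: -24  -24  -24  -24  -24
  Δ^4: 0  0  0  0
  Δ^5: 0  0  0
  Δ^6: 0  0
  Δ^7: 0
The third differences are constant (-24) and nonzero, while all higher differences vanish, so the minimal degree is 3.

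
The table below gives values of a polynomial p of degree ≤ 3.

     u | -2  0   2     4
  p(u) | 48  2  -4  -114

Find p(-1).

Forward differences of the values at u = -2, 0, 2, 4:
  p  : 48  2  -4  -114
  Δ  : -46  -6  -110
  Δ^2: 40  -104
  Δ^3: -144
The third differences are constant, confirming degree 3.
Interpolating (Newton forward form) and evaluating at u = -1 gives p(-1) = 11.

11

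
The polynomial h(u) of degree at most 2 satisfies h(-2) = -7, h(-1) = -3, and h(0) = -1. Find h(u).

Write h(u) = au^2 + bu + c. Substituting each data point gives a linear system:
  4a - 2b + c = -7
  a - b + c = -3
  c = -1
Solving the system yields a = -1, b = 1, c = -1.
So h(u) = -u^2 + u - 1.
Check: h(0) = -1. ✓

h(u) = -u^2 + u - 1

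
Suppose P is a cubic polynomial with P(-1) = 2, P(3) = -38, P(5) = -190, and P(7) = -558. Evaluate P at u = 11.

Write P(u) = au^3 + bu^2 + cu + d. Substituting each data point gives a linear system:
  -a + b - c + d = 2
  27a + 9b + 3c + d = -38
  125a + 25b + 5c + d = -190
  343a + 49b + 7c + d = -558
Solving the system yields a = -2, b = 3, c = -2, d = -5.
So P(u) = -2u^3 + 3u^2 - 2u - 5.
Then P(11) = -2326.

-2326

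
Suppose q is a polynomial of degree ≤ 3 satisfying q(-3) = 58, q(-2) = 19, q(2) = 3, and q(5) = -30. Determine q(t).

Write q(t) = at^3 + bt^2 + ct + d. Substituting each data point gives a linear system:
  -27a + 9b - 3c + d = 58
  -8a + 4b - 2c + d = 19
  8a + 4b + 2c + d = 3
  125a + 25b + 5c + d = -30
Solving the system yields a = -1, b = 4, c = 0, d = -5.
So q(t) = -t^3 + 4t^2 - 5.
Check: q(2) = 3. ✓

q(t) = -t^3 + 4t^2 - 5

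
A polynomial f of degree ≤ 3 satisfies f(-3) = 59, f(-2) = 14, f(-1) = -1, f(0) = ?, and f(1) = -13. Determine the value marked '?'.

On equispaced nodes a degree-3 polynomial has vanishing fourth forward difference, so
  f(-3) - 4·f(-2) + 6·f(-1) - 4·f(0) + f(1) = 0.
Substituting the known values and solving for f(0):
  -4·f(0) = 16
  f(0) = -4.

-4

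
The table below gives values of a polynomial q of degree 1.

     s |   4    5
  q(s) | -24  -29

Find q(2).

Using the Lagrange interpolation formula with nodes 4, 5:
  L_0(s) = (s - 5) / -1
  L_1(s) = (s - 4) / 1
Then q(s) = -24·L_0(s) - 29·L_1(s).
Expanding and collecting terms gives q(s) = -5s - 4.
Evaluating at s = 2: q(2) = -14.

-14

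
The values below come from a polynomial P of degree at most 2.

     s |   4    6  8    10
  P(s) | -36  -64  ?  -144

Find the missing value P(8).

On equispaced nodes a degree-2 polynomial has vanishing third forward difference, so
  - P(4) + 3·P(6) - 3·P(8) + P(10) = 0.
Substituting the known values and solving for P(8):
  -3·P(8) = 300
  P(8) = -100.

-100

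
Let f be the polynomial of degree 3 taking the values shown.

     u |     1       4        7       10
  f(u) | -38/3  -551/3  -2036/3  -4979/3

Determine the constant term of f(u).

1/3

Write f(u) = au^3 + bu^2 + cu + d. Substituting each data point gives a linear system:
  a + b + c + d = -38/3
  64a + 16b + 4c + d = -551/3
  343a + 49b + 7c + d = -2036/3
  1000a + 100b + 10c + d = -4979/3
Solving the system yields a = -1, b = -6, c = -6, d = 1/3.
So f(u) = -u^3 - 6u^2 - 6u + 1/3.
The constant term is 1/3.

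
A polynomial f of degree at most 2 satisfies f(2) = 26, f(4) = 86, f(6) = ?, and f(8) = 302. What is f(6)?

178

The 3 known points determine the degree-2 polynomial uniquely.
Write f(n) = an^2 + bn + c. Substituting each data point gives a linear system:
  4a + 2b + c = 26
  16a + 4b + c = 86
  64a + 8b + c = 302
Solving the system yields a = 4, b = 6, c = -2.
So f(n) = 4n^2 + 6n - 2.
Then f(6) = 178.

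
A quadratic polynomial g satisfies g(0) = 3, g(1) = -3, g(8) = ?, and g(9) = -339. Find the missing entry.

The 3 known points determine the degree-2 polynomial uniquely.
Write g(u) = au^2 + bu + c. Substituting each data point gives a linear system:
  c = 3
  a + b + c = -3
  81a + 9b + c = -339
Solving the system yields a = -4, b = -2, c = 3.
So g(u) = -4u² - 2u + 3.
Then g(8) = -269.

-269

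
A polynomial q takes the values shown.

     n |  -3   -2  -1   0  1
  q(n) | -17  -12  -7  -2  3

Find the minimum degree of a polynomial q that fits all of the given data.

Forward differences of the values at n = -3, -2, -1, 0, 1:
  q  : -17  -12  -7  -2  3
  Δ  : 5  5  5  5
  Δ^2: 0  0  0
  Δ^3: 0  0
  Δ^4: 0
The first differences are constant (5) and nonzero, while all higher differences vanish, so the minimal degree is 1.

1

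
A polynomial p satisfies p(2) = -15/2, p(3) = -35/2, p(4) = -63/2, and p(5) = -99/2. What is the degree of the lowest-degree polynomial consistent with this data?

Forward differences of the values at n = 2, 3, 4, 5:
  p  : -15/2  -35/2  -63/2  -99/2
  Δ  : -10  -14  -18
  Δ^2: -4  -4
  Δ^3: 0
The second differences are constant (-4) and nonzero, while all higher differences vanish, so the minimal degree is 2.

2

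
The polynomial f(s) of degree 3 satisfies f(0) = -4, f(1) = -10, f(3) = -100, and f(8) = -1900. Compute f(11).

-5020

Write f(s) = as^3 + bs^2 + cs + d. Substituting each data point gives a linear system:
  d = -4
  a + b + c + d = -10
  27a + 9b + 3c + d = -100
  512a + 64b + 8c + d = -1900
Solving the system yields a = -4, b = 3, c = -5, d = -4.
So f(s) = -4s³ + 3s² - 5s - 4.
Then f(11) = -5020.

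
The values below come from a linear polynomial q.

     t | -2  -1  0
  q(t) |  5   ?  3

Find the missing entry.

On equispaced nodes a degree-1 polynomial has vanishing second forward difference, so
  q(-2) - 2·q(-1) + q(0) = 0.
Substituting the known values and solving for q(-1):
  -2·q(-1) = -8
  q(-1) = 4.

4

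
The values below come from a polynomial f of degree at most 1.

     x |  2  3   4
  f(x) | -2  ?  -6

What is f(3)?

-4

The 2 known points determine the degree-1 polynomial uniquely.
Write f(x) = ax + b. Substituting each data point gives a linear system:
  2a + b = -2
  4a + b = -6
Solving the system yields a = -2, b = 2.
So f(x) = -2x + 2.
Then f(3) = -4.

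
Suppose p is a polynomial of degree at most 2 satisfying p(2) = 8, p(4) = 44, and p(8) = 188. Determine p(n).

Write p(n) = an^2 + bn + c. Substituting each data point gives a linear system:
  4a + 2b + c = 8
  16a + 4b + c = 44
  64a + 8b + c = 188
Solving the system yields a = 3, b = 0, c = -4.
So p(n) = 3n^2 - 4.
Check: p(8) = 188. ✓

p(n) = 3n^2 - 4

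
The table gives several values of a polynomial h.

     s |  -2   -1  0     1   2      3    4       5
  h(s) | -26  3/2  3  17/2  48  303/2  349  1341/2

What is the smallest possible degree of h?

Forward differences of the values at s = -2, -1, 0, 1, 2, 3, 4, 5:
  h  : -26  3/2  3  17/2  48  303/2  349  1341/2
  Δ  : 55/2  3/2  11/2  79/2  207/2  395/2  643/2
  Δ^2: -26  4  34  64  94  124
  Δ^3: 30  30  30  30  30
  Δ^4: 0  0  0  0
  Δ^5: 0  0  0
  Δ^6: 0  0
  Δ^7: 0
The third differences are constant (30) and nonzero, while all higher differences vanish, so the minimal degree is 3.

3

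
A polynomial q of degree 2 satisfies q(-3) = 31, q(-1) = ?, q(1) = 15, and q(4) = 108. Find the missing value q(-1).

3

The 3 known points determine the degree-2 polynomial uniquely.
Write q(u) = au^2 + bu + c. Substituting each data point gives a linear system:
  9a - 3b + c = 31
  a + b + c = 15
  16a + 4b + c = 108
Solving the system yields a = 5, b = 6, c = 4.
So q(u) = 5u^2 + 6u + 4.
Then q(-1) = 3.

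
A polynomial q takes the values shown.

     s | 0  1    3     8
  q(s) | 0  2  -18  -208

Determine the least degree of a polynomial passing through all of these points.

Divided differences on the nodes 0, 1, 3, 8:
  order 0: 0  2  -18  -208
  order 1: 2  -10  -38
  order 2: -4  -4
  order 3: 0
The order-2 divided differences are all -4 (nonzero) and every higher order vanishes, so the data lies on a polynomial of degree exactly 2.

2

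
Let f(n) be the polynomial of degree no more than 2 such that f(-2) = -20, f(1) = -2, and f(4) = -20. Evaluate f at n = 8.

-100

Using the Lagrange interpolation formula with nodes -2, 1, 4:
  L_0(n) = (n - 1)(n - 4) / 18
  L_1(n) = (n + 2)(n - 4) / -9
  L_2(n) = (n + 2)(n - 1) / 18
Then f(n) = -20·L_0(n) - 2·L_1(n) - 20·L_2(n).
Expanding and collecting terms gives f(n) = -2n² + 4n - 4.
Evaluating at n = 8: f(8) = -100.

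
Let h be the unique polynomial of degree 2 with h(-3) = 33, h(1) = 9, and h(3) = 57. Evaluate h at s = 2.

28

Write h(s) = as^2 + bs + c. Substituting each data point gives a linear system:
  9a - 3b + c = 33
  a + b + c = 9
  9a + 3b + c = 57
Solving the system yields a = 5, b = 4, c = 0.
So h(s) = 5s^2 + 4s.
Then h(2) = 28.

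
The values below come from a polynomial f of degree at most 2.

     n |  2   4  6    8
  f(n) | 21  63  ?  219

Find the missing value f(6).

129

On equispaced nodes a degree-2 polynomial has vanishing third forward difference, so
  - f(2) + 3·f(4) - 3·f(6) + f(8) = 0.
Substituting the known values and solving for f(6):
  -3·f(6) = -387
  f(6) = 129.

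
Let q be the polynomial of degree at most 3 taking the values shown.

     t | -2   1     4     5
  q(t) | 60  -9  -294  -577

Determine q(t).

Using the Lagrange interpolation formula with nodes -2, 1, 4, 5:
  L_0(t) = (t - 1)(t - 4)(t - 5) / -126
  L_1(t) = (t + 2)(t - 4)(t - 5) / 36
  L_2(t) = (t + 2)(t - 1)(t - 5) / -18
  L_3(t) = (t + 2)(t - 1)(t - 4) / 28
Then q(t) = 60·L_0(t) - 9·L_1(t) - 294·L_2(t) - 577·L_3(t).
Expanding and collecting terms gives q(t) = -5t^3 + 3t^2 - 5t - 2.
Check: q(1) = -9. ✓

q(t) = -5t^3 + 3t^2 - 5t - 2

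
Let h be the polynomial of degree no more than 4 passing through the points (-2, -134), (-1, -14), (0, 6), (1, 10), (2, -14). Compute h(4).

-674

Forward differences of the values at x = -2, -1, 0, 1, 2:
  h  : -134  -14  6  10  -14
  Δ  : 120  20  4  -24
  Δ^2: -100  -16  -28
  Δ^3: 84  -12
  Δ^4: -96
The fourth differences are constant, confirming degree 4.
Interpolating (Newton forward form) and evaluating at x = 4 gives h(4) = -674.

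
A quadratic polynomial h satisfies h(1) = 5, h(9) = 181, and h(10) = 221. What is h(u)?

h(u) = 2u^2 + 2u + 1

Using the Lagrange interpolation formula with nodes 1, 9, 10:
  L_0(u) = (u - 9)(u - 10) / 72
  L_1(u) = (u - 1)(u - 10) / -8
  L_2(u) = (u - 1)(u - 9) / 9
Then h(u) = 5·L_0(u) + 181·L_1(u) + 221·L_2(u).
Expanding and collecting terms gives h(u) = 2u^2 + 2u + 1.
Check: h(1) = 5. ✓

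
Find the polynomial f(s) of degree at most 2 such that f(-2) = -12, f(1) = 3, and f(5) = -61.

f(s) = -3s^2 + 2s + 4

Write f(s) = as^2 + bs + c. Substituting each data point gives a linear system:
  4a - 2b + c = -12
  a + b + c = 3
  25a + 5b + c = -61
Solving the system yields a = -3, b = 2, c = 4.
So f(s) = -3s^2 + 2s + 4.
Check: f(5) = -61. ✓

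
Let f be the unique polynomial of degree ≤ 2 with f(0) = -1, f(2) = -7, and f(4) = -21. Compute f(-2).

Write f(t) = at^2 + bt + c. Substituting each data point gives a linear system:
  c = -1
  4a + 2b + c = -7
  16a + 4b + c = -21
Solving the system yields a = -1, b = -1, c = -1.
So f(t) = -t^2 - t - 1.
Then f(-2) = -3.

-3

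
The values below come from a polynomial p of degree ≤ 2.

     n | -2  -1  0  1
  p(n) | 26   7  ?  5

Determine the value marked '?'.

0

The 3 known points determine the degree-2 polynomial uniquely.
Write p(n) = an^2 + bn + c. Substituting each data point gives a linear system:
  4a - 2b + c = 26
  a - b + c = 7
  a + b + c = 5
Solving the system yields a = 6, b = -1, c = 0.
So p(n) = 6n² - n.
Then p(0) = 0.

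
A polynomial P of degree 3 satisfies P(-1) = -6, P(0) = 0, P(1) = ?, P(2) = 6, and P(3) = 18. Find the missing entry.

2

The 4 known points determine the degree-3 polynomial uniquely.
Write P(t) = at^3 + bt^2 + ct + d. Substituting each data point gives a linear system:
  -a + b - c + d = -6
  d = 0
  8a + 4b + 2c + d = 6
  27a + 9b + 3c + d = 18
Solving the system yields a = 1, b = -2, c = 3, d = 0.
So P(t) = t³ - 2t² + 3t.
Then P(1) = 2.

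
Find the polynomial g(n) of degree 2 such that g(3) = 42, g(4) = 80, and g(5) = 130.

g(n) = 6n^2 - 4n

Write g(n) = an^2 + bn + c. Substituting each data point gives a linear system:
  9a + 3b + c = 42
  16a + 4b + c = 80
  25a + 5b + c = 130
Solving the system yields a = 6, b = -4, c = 0.
So g(n) = 6n² - 4n.
Check: g(4) = 80. ✓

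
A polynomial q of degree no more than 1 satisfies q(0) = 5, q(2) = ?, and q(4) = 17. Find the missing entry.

On equispaced nodes a degree-1 polynomial has vanishing second forward difference, so
  q(0) - 2·q(2) + q(4) = 0.
Substituting the known values and solving for q(2):
  -2·q(2) = -22
  q(2) = 11.

11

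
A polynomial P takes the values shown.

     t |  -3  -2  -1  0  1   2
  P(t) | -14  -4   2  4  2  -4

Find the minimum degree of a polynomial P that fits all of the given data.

2

Forward differences of the values at t = -3, -2, -1, 0, 1, 2:
  P  : -14  -4  2  4  2  -4
  Δ  : 10  6  2  -2  -6
  Δ^2: -4  -4  -4  -4
  Δ^3: 0  0  0
  Δ^4: 0  0
  Δ^5: 0
The second differences are constant (-4) and nonzero, while all higher differences vanish, so the minimal degree is 2.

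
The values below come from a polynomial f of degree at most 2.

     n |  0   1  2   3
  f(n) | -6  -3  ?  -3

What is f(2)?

The 3 known points determine the degree-2 polynomial uniquely.
Write f(n) = an^2 + bn + c. Substituting each data point gives a linear system:
  c = -6
  a + b + c = -3
  9a + 3b + c = -3
Solving the system yields a = -1, b = 4, c = -6.
So f(n) = -n^2 + 4n - 6.
Then f(2) = -2.

-2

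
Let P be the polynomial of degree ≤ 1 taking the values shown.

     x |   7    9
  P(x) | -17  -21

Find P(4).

Write P(x) = ax + b. Substituting each data point gives a linear system:
  7a + b = -17
  9a + b = -21
Solving the system yields a = -2, b = -3.
So P(x) = -2x - 3.
Then P(4) = -11.

-11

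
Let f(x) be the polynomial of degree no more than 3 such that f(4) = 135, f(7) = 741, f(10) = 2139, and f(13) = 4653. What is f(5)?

Using the Lagrange interpolation formula with nodes 4, 7, 10, 13:
  L_0(x) = (x - 7)(x - 10)(x - 13) / -162
  L_1(x) = (x - 4)(x - 10)(x - 13) / 54
  L_2(x) = (x - 4)(x - 7)(x - 13) / -54
  L_3(x) = (x - 4)(x - 7)(x - 10) / 162
Then f(x) = 135·L_0(x) + 741·L_1(x) + 2139·L_2(x) + 4653·L_3(x).
Expanding and collecting terms gives f(x) = 2x^3 + 2x^2 - 6x - 1.
Evaluating at x = 5: f(5) = 269.

269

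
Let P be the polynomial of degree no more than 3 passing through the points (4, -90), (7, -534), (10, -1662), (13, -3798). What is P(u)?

P(u) = -2u^3 + 4u^2 - 6u - 2

Write P(u) = au^3 + bu^2 + cu + d. Substituting each data point gives a linear system:
  64a + 16b + 4c + d = -90
  343a + 49b + 7c + d = -534
  1000a + 100b + 10c + d = -1662
  2197a + 169b + 13c + d = -3798
Solving the system yields a = -2, b = 4, c = -6, d = -2.
So P(u) = -2u^3 + 4u^2 - 6u - 2.
Check: P(7) = -534. ✓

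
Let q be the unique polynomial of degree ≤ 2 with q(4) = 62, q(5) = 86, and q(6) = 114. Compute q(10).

Write q(n) = an^2 + bn + c. Substituting each data point gives a linear system:
  16a + 4b + c = 62
  25a + 5b + c = 86
  36a + 6b + c = 114
Solving the system yields a = 2, b = 6, c = 6.
So q(n) = 2n^2 + 6n + 6.
Then q(10) = 266.

266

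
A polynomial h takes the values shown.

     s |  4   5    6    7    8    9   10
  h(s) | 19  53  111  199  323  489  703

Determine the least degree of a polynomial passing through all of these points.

3

Forward differences of the values at s = 4, 5, 6, 7, 8, 9, 10:
  h  : 19  53  111  199  323  489  703
  Δ  : 34  58  88  124  166  214
  Δ^2: 24  30  36  42  48
  Δ^3: 6  6  6  6
  Δ^4: 0  0  0
  Δ^5: 0  0
  Δ^6: 0
The third differences are constant (6) and nonzero, while all higher differences vanish, so the minimal degree is 3.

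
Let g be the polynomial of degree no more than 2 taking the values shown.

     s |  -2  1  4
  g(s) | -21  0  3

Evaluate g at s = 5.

0

Write g(s) = as^2 + bs + c. Substituting each data point gives a linear system:
  4a - 2b + c = -21
  a + b + c = 0
  16a + 4b + c = 3
Solving the system yields a = -1, b = 6, c = -5.
So g(s) = -s^2 + 6s - 5.
Then g(5) = 0.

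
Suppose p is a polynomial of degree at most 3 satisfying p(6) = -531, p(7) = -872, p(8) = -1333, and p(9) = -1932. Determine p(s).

Write p(s) = as^3 + bs^2 + cs + d. Substituting each data point gives a linear system:
  216a + 36b + 6c + d = -531
  343a + 49b + 7c + d = -872
  512a + 64b + 8c + d = -1333
  729a + 81b + 9c + d = -1932
Solving the system yields a = -3, b = 3, c = 1, d = 3.
So p(s) = -3s³ + 3s² + s + 3.
Check: p(7) = -872. ✓

p(s) = -3s^3 + 3s^2 + s + 3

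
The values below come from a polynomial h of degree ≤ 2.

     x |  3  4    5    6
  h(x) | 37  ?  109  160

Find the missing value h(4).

On equispaced nodes a degree-2 polynomial has vanishing third forward difference, so
  - h(3) + 3·h(4) - 3·h(5) + h(6) = 0.
Substituting the known values and solving for h(4):
  3·h(4) = 204
  h(4) = 68.

68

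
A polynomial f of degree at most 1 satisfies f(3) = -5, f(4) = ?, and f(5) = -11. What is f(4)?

-8

The 2 known points determine the degree-1 polynomial uniquely.
Write f(n) = an + b. Substituting each data point gives a linear system:
  3a + b = -5
  5a + b = -11
Solving the system yields a = -3, b = 4.
So f(n) = -3n + 4.
Then f(4) = -8.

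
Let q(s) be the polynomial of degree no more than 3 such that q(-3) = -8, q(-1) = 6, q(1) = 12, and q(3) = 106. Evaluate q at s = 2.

Using the Lagrange interpolation formula with nodes -3, -1, 1, 3:
  L_0(s) = (s + 1)(s - 1)(s - 3) / -48
  L_1(s) = (s + 3)(s - 1)(s - 3) / 16
  L_2(s) = (s + 3)(s + 1)(s - 3) / -16
  L_3(s) = (s + 3)(s + 1)(s - 1) / 48
Then q(s) = -8·L_0(s) + 6·L_1(s) + 12·L_2(s) + 106·L_3(s).
Expanding and collecting terms gives q(s) = 2s^3 + 5s^2 + s + 4.
Evaluating at s = 2: q(2) = 42.

42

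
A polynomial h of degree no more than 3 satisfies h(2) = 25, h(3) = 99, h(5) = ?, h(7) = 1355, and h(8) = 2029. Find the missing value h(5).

487

The 4 known points determine the degree-3 polynomial uniquely.
Write h(x) = ax^3 + bx^2 + cx + d. Substituting each data point gives a linear system:
  8a + 4b + 2c + d = 25
  27a + 9b + 3c + d = 99
  343a + 49b + 7c + d = 1355
  512a + 64b + 8c + d = 2029
Solving the system yields a = 4, b = 0, c = -2, d = -3.
So h(x) = 4x^3 - 2x - 3.
Then h(5) = 487.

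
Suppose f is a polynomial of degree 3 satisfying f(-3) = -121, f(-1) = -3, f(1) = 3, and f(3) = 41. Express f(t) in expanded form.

f(t) = 3t^3 - 5t^2 + 5

Write f(t) = at^3 + bt^2 + ct + d. Substituting each data point gives a linear system:
  -27a + 9b - 3c + d = -121
  -a + b - c + d = -3
  a + b + c + d = 3
  27a + 9b + 3c + d = 41
Solving the system yields a = 3, b = -5, c = 0, d = 5.
So f(t) = 3t^3 - 5t^2 + 5.
Check: f(-1) = -3. ✓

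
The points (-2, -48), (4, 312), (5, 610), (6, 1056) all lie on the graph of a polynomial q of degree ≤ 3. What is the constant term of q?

0

Write q(t) = at^3 + bt^2 + ct + d. Substituting each data point gives a linear system:
  -8a + 4b - 2c + d = -48
  64a + 16b + 4c + d = 312
  125a + 25b + 5c + d = 610
  216a + 36b + 6c + d = 1056
Solving the system yields a = 5, b = -1, c = 2, d = 0.
So q(t) = 5t^3 - t^2 + 2t.
The constant term is 0.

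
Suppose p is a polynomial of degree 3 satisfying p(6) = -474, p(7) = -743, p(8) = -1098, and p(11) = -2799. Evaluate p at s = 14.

Using the Lagrange interpolation formula with nodes 6, 7, 8, 11:
  L_0(s) = (s - 7)(s - 8)(s - 11) / -10
  L_1(s) = (s - 6)(s - 8)(s - 11) / 4
  L_2(s) = (s - 6)(s - 7)(s - 11) / -6
  L_3(s) = (s - 6)(s - 7)(s - 8) / 60
Then p(s) = -474·L_0(s) - 743·L_1(s) - 1098·L_2(s) - 2799·L_3(s).
Expanding and collecting terms gives p(s) = -2s³ - s² - 2s + 6.
Evaluating at s = 14: p(14) = -5706.

-5706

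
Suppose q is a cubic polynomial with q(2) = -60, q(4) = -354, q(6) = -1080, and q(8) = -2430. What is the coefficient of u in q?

1

Write q(u) = au^3 + bu^2 + cu + d. Substituting each data point gives a linear system:
  8a + 4b + 2c + d = -60
  64a + 16b + 4c + d = -354
  216a + 36b + 6c + d = -1080
  512a + 64b + 8c + d = -2430
Solving the system yields a = -4, b = -6, c = 1, d = -6.
So q(u) = -4u³ - 6u² + u - 6.
The coefficient of u is 1.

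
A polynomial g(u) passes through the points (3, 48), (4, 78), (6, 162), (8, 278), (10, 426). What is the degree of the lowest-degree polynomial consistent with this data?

2

Divided differences on the nodes 3, 4, 6, 8, 10:
  order 0: 48  78  162  278  426
  order 1: 30  42  58  74
  order 2: 4  4  4
  order 3: 0  0
  order 4: 0
The order-2 divided differences are all 4 (nonzero) and every higher order vanishes, so the data lies on a polynomial of degree exactly 2.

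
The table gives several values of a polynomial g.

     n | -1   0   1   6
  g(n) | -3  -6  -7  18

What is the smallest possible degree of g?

Divided differences on the nodes -1, 0, 1, 6:
  order 0: -3  -6  -7  18
  order 1: -3  -1  5
  order 2: 1  1
  order 3: 0
The order-2 divided differences are all 1 (nonzero) and every higher order vanishes, so the data lies on a polynomial of degree exactly 2.

2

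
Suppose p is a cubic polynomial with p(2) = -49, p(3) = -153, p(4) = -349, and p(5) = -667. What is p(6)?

-1137

Write p(s) = as^3 + bs^2 + cs + d. Substituting each data point gives a linear system:
  8a + 4b + 2c + d = -49
  27a + 9b + 3c + d = -153
  64a + 16b + 4c + d = -349
  125a + 25b + 5c + d = -667
Solving the system yields a = -5, b = -1, c = -4, d = 3.
So p(s) = -5s³ - s² - 4s + 3.
Then p(6) = -1137.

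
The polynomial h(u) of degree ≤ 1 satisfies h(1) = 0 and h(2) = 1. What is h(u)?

Using the Lagrange interpolation formula with nodes 1, 2:
  L_0(u) = (u - 2) / -1
  L_1(u) = (u - 1) / 1
Then h(u) = 0·L_0(u) + 1·L_1(u).
Expanding and collecting terms gives h(u) = u - 1.
Check: h(2) = 1. ✓

h(u) = u - 1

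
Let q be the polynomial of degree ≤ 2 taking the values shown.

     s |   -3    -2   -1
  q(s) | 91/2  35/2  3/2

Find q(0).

Write q(s) = as^2 + bs + c. Substituting each data point gives a linear system:
  9a - 3b + c = 91/2
  4a - 2b + c = 35/2
  a - b + c = 3/2
Solving the system yields a = 6, b = 2, c = -5/2.
So q(s) = 6s^2 + 2s - 5/2.
Then q(0) = -5/2.

-5/2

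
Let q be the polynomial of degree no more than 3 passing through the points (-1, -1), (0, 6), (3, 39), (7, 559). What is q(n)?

Using the Lagrange interpolation formula with nodes -1, 0, 3, 7:
  L_0(n) = n(n - 3)(n - 7) / -32
  L_1(n) = (n + 1)(n - 3)(n - 7) / 21
  L_2(n) = (n + 1)n(n - 7) / -48
  L_3(n) = (n + 1)n(n - 3) / 224
Then q(n) = -1·L_0(n) + 6·L_1(n) + 39·L_2(n) + 559·L_3(n).
Expanding and collecting terms gives q(n) = 2n³ - 3n² + 2n + 6.
Check: q(7) = 559. ✓

q(n) = 2n^3 - 3n^2 + 2n + 6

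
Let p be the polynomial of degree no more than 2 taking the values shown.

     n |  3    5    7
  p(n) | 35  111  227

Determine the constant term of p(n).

Write p(n) = an^2 + bn + c. Substituting each data point gives a linear system:
  9a + 3b + c = 35
  25a + 5b + c = 111
  49a + 7b + c = 227
Solving the system yields a = 5, b = -2, c = -4.
So p(n) = 5n^2 - 2n - 4.
The constant term is -4.

-4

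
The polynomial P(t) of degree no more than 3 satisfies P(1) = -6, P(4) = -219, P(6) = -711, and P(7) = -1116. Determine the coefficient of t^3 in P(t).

-3

Write P(t) = at^3 + bt^2 + ct + d. Substituting each data point gives a linear system:
  a + b + c + d = -6
  64a + 16b + 4c + d = -219
  216a + 36b + 6c + d = -711
  343a + 49b + 7c + d = -1116
Solving the system yields a = -3, b = -2, c = 2, d = -3.
So P(t) = -3t^3 - 2t^2 + 2t - 3.
The leading coefficient is -3.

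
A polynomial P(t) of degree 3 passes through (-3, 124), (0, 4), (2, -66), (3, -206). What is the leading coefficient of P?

-6

Write P(t) = at^3 + bt^2 + ct + d. Substituting each data point gives a linear system:
  -27a + 9b - 3c + d = 124
  d = 4
  8a + 4b + 2c + d = -66
  27a + 9b + 3c + d = -206
Solving the system yields a = -6, b = -5, c = -1, d = 4.
So P(t) = -6t^3 - 5t^2 - t + 4.
The leading coefficient is -6.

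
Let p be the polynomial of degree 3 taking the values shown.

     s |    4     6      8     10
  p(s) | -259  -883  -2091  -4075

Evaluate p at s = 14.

-11139

Write p(s) = as^3 + bs^2 + cs + d. Substituting each data point gives a linear system:
  64a + 16b + 4c + d = -259
  216a + 36b + 6c + d = -883
  512a + 64b + 8c + d = -2091
  1000a + 100b + 10c + d = -4075
Solving the system yields a = -4, b = -1, c = 2, d = 5.
So p(s) = -4s^3 - s^2 + 2s + 5.
Then p(14) = -11139.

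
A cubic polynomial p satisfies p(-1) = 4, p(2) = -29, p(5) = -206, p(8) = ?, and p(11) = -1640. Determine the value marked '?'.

On equispaced nodes a degree-3 polynomial has vanishing fourth forward difference, so
  p(-1) - 4·p(2) + 6·p(5) - 4·p(8) + p(11) = 0.
Substituting the known values and solving for p(8):
  -4·p(8) = 2756
  p(8) = -689.

-689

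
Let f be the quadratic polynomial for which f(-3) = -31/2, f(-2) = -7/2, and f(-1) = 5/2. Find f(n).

Using the Lagrange interpolation formula with nodes -3, -2, -1:
  L_0(n) = (n + 2)(n + 1) / 2
  L_1(n) = (n + 3)(n + 1) / -1
  L_2(n) = (n + 3)(n + 2) / 2
Then f(n) = -31/2·L_0(n) - 7/2·L_1(n) + 5/2·L_2(n).
Expanding and collecting terms gives f(n) = -3n^2 - 3n + 5/2.
Check: f(-1) = 5/2. ✓

f(n) = -3n^2 - 3n + 5/2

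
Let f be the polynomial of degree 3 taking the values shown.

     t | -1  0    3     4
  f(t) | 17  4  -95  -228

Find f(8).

-1900

Using the Lagrange interpolation formula with nodes -1, 0, 3, 4:
  L_0(t) = t(t - 3)(t - 4) / -20
  L_1(t) = (t + 1)(t - 3)(t - 4) / 12
  L_2(t) = (t + 1)t(t - 4) / -12
  L_3(t) = (t + 1)t(t - 3) / 20
Then f(t) = 17·L_0(t) + 4·L_1(t) - 95·L_2(t) - 228·L_3(t).
Expanding and collecting terms gives f(t) = -4t^3 + 3t^2 - 6t + 4.
Evaluating at t = 8: f(8) = -1900.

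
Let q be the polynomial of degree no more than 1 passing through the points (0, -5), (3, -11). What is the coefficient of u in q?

-2

Write q(u) = au + b. Substituting each data point gives a linear system:
  b = -5
  3a + b = -11
Solving the system yields a = -2, b = -5.
So q(u) = -2u - 5.
The leading coefficient is -2.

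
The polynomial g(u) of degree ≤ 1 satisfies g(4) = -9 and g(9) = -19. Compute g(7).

Using the Lagrange interpolation formula with nodes 4, 9:
  L_0(u) = (u - 9) / -5
  L_1(u) = (u - 4) / 5
Then g(u) = -9·L_0(u) - 19·L_1(u).
Expanding and collecting terms gives g(u) = -2u - 1.
Evaluating at u = 7: g(7) = -15.

-15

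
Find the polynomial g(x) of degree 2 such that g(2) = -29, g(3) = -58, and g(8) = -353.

Using the Lagrange interpolation formula with nodes 2, 3, 8:
  L_0(x) = (x - 3)(x - 8) / 6
  L_1(x) = (x - 2)(x - 8) / -5
  L_2(x) = (x - 2)(x - 3) / 30
Then g(x) = -29·L_0(x) - 58·L_1(x) - 353·L_2(x).
Expanding and collecting terms gives g(x) = -5x² - 4x - 1.
Check: g(3) = -58. ✓

g(x) = -5x^2 - 4x - 1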